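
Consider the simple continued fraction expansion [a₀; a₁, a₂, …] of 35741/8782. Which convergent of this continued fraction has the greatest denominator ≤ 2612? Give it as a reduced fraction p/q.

8221/2020

List convergents until the denominator exceeds the bound:
a_0 = 4: 4/1  (≤ bound)
a_1 = 14: 57/14  (≤ bound)
a_2 = 3: 175/43  (≤ bound)
a_3 = 15: 2682/659  (≤ bound)
a_4 = 2: 5539/1361  (≤ bound)
a_5 = 1: 8221/2020  (≤ bound)
a_6 = 1: 13760/3381  (> 2612, stop)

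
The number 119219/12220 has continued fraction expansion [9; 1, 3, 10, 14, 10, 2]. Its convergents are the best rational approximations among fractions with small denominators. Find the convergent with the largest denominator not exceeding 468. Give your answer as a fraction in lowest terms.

400/41

List convergents until the denominator exceeds the bound:
a_0 = 9: 9/1  (≤ bound)
a_1 = 1: 10/1  (≤ bound)
a_2 = 3: 39/4  (≤ bound)
a_3 = 10: 400/41  (≤ bound)
a_4 = 14: 5639/578  (> 468, stop)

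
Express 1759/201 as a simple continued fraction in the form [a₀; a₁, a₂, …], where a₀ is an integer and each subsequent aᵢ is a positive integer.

Repeatedly divide and take the remainder:
⌊1759/201⌋ = 8, remainder 151
⌊201/151⌋ = 1, remainder 50
⌊151/50⌋ = 3, remainder 1
⌊50/1⌋ = 50, remainder 0

[8; 1, 3, 50]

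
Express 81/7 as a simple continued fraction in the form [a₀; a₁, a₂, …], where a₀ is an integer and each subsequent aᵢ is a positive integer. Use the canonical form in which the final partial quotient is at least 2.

[11; 1, 1, 3]

Run the Euclidean algorithm, recording each quotient:
⌊81/7⌋ = 11, remainder 4
⌊7/4⌋ = 1, remainder 3
⌊4/3⌋ = 1, remainder 1
⌊3/1⌋ = 3, remainder 0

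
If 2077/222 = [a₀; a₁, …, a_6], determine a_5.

2077 ÷ 222 → quotient 9, remainder 79
222 ÷ 79 → quotient 2, remainder 64
79 ÷ 64 → quotient 1, remainder 15
64 ÷ 15 → quotient 4, remainder 4
15 ÷ 4 → quotient 3, remainder 3
4 ÷ 3 → quotient 1, remainder 1

1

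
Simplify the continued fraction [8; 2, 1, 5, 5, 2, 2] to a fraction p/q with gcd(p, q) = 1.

Start with 2.
2 + 1/(2/1) = 2 + 1/2 = 5/2
5 + 1/(5/2) = 5 + 2/5 = 27/5
5 + 1/(27/5) = 5 + 5/27 = 140/27
1 + 1/(140/27) = 1 + 27/140 = 167/140
2 + 1/(167/140) = 2 + 140/167 = 474/167
8 + 1/(474/167) = 8 + 167/474 = 3959/474

3959/474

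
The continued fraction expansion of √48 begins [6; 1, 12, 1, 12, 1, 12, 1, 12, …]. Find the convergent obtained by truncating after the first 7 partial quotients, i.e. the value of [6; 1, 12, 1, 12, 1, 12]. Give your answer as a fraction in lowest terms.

Collapse the nested fraction from the inside out:
Start with 12.
1 + 1/(12/1) = 1 + 1/12 = 13/12
12 + 1/(13/12) = 12 + 12/13 = 168/13
1 + 1/(168/13) = 1 + 13/168 = 181/168
12 + 1/(181/168) = 12 + 168/181 = 2340/181
1 + 1/(2340/181) = 1 + 181/2340 = 2521/2340
6 + 1/(2521/2340) = 6 + 2340/2521 = 17466/2521

17466/2521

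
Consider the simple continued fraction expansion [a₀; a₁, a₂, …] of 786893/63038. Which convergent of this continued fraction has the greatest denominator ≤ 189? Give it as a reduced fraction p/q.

List convergents until the denominator exceeds the bound:
a_0 = 12: 12/1  (≤ bound)
a_1 = 2: 25/2  (≤ bound)
a_2 = 14: 362/29  (≤ bound)
a_3 = 15: 5455/437  (> 189, stop)

362/29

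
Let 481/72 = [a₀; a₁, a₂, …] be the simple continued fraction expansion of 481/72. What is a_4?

1

Apply division with remainder until the remainder is 0:
481 ÷ 72 → quotient 6, remainder 49
72 ÷ 49 → quotient 1, remainder 23
49 ÷ 23 → quotient 2, remainder 3
23 ÷ 3 → quotient 7, remainder 2
3 ÷ 2 → quotient 1, remainder 1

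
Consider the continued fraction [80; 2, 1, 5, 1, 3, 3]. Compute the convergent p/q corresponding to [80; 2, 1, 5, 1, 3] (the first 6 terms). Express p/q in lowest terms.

6187/77

Build up convergents one term at a time:
a_0 = 80: 80/1
a_1 = 2: 161/2
a_2 = 1: 241/3
a_3 = 5: 1366/17
a_4 = 1: 1607/20
a_5 = 3: 6187/77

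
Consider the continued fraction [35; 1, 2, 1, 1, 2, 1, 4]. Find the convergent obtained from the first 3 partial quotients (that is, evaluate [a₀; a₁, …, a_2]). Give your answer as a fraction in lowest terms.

107/3

a_0 = 35: 35/1
a_1 = 1: 36/1
a_2 = 2: 107/3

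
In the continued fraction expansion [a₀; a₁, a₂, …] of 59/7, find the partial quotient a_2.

3

59 ÷ 7 → quotient 8, remainder 3
7 ÷ 3 → quotient 2, remainder 1
3 ÷ 1 → quotient 3, remainder 0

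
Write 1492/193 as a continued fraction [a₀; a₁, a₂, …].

1492 ÷ 193 → quotient 7, remainder 141
193 ÷ 141 → quotient 1, remainder 52
141 ÷ 52 → quotient 2, remainder 37
52 ÷ 37 → quotient 1, remainder 15
37 ÷ 15 → quotient 2, remainder 7
15 ÷ 7 → quotient 2, remainder 1
7 ÷ 1 → quotient 7, remainder 0

[7; 1, 2, 1, 2, 2, 7]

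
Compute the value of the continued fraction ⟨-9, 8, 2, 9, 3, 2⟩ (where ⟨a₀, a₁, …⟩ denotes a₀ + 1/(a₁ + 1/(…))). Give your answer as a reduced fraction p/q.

Compute successive convergents:
a_0 = -9: -9/1
a_1 = 8: -71/8
a_2 = 2: -151/17
a_3 = 9: -1430/161
a_4 = 3: -4441/500
a_5 = 2: -10312/1161

-10312/1161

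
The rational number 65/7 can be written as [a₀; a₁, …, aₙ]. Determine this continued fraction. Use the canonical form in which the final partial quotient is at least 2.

[9; 3, 2]

Apply division with remainder until the remainder is 0:
⌊65/7⌋ = 9, remainder 2
⌊7/2⌋ = 3, remainder 1
⌊2/1⌋ = 2, remainder 0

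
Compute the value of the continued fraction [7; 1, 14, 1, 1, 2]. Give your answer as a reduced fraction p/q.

Start with 2.
1 + 1/(2/1) = 1 + 1/2 = 3/2
1 + 1/(3/2) = 1 + 2/3 = 5/3
14 + 1/(5/3) = 14 + 3/5 = 73/5
1 + 1/(73/5) = 1 + 5/73 = 78/73
7 + 1/(78/73) = 7 + 73/78 = 619/78

619/78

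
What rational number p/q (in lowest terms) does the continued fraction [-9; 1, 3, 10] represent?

-338/41

Work from the innermost term outward:
Start with 10.
3 + 1/(10/1) = 3 + 1/10 = 31/10
1 + 1/(31/10) = 1 + 10/31 = 41/31
-9 + 1/(41/31) = -9 + 31/41 = -338/41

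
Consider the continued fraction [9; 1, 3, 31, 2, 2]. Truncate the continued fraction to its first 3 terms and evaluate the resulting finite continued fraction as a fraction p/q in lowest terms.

Start with 3.
1 + 1/(3/1) = 1 + 1/3 = 4/3
9 + 1/(4/3) = 9 + 3/4 = 39/4

39/4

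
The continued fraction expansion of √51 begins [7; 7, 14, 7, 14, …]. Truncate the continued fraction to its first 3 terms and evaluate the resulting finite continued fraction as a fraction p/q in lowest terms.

707/99

Collapse the nested fraction from the inside out:
Start with 14.
7 + 1/(14/1) = 7 + 1/14 = 99/14
7 + 1/(99/14) = 7 + 14/99 = 707/99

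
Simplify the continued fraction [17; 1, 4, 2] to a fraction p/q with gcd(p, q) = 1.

196/11

Collapse the nested fraction from the inside out:
Start with 2.
4 + 1/(2/1) = 4 + 1/2 = 9/2
1 + 1/(9/2) = 1 + 2/9 = 11/9
17 + 1/(11/9) = 17 + 9/11 = 196/11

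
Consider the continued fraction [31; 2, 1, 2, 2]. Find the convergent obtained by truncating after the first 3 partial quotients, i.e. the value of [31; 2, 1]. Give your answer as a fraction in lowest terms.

94/3

a_0 = 31: 31/1
a_1 = 2: 63/2
a_2 = 1: 94/3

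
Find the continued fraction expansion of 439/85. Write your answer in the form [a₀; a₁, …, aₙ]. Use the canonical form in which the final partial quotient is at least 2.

439 = 5·85 + 14, so a_0 = 5
85 = 6·14 + 1, so a_1 = 6
14 = 14·1 + 0, so a_2 = 14

[5; 6, 14]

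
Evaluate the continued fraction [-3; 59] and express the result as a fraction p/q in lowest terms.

Start with 59.
-3 + 1/(59/1) = -3 + 1/59 = -176/59

-176/59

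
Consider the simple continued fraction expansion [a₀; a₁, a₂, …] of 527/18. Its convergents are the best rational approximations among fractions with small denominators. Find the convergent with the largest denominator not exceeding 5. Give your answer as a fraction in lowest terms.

117/4

a_0 = 29: 29/1  (≤ bound)
a_1 = 3: 88/3  (≤ bound)
a_2 = 1: 117/4  (≤ bound)
a_3 = 1: 205/7  (> 5, stop)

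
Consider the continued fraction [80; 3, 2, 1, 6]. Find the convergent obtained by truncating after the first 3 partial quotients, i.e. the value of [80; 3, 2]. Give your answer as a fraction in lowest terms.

Work from the innermost term outward:
Start with 2.
3 + 1/(2/1) = 3 + 1/2 = 7/2
80 + 1/(7/2) = 80 + 2/7 = 562/7

562/7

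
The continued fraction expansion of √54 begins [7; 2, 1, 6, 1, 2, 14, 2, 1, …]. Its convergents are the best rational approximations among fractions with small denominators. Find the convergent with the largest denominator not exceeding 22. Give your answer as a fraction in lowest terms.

147/20

a_0 = 7: 7/1  (≤ bound)
a_1 = 2: 15/2  (≤ bound)
a_2 = 1: 22/3  (≤ bound)
a_3 = 6: 147/20  (≤ bound)
a_4 = 1: 169/23  (> 22, stop)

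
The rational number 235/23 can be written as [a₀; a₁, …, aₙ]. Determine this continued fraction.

⌊235/23⌋ = 10, remainder 5
⌊23/5⌋ = 4, remainder 3
⌊5/3⌋ = 1, remainder 2
⌊3/2⌋ = 1, remainder 1
⌊2/1⌋ = 2, remainder 0

[10; 4, 1, 1, 2]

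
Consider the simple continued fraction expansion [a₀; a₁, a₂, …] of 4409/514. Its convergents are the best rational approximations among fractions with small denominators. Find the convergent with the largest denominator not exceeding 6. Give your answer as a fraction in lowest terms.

43/5

a_0 = 8: 8/1  (≤ bound)
a_1 = 1: 9/1  (≤ bound)
a_2 = 1: 17/2  (≤ bound)
a_3 = 2: 43/5  (≤ bound)
a_4 = 1: 60/7  (> 6, stop)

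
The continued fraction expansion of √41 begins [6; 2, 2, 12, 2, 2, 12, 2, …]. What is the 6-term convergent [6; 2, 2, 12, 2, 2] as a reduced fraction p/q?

Compute successive convergents:
a_0 = 6: 6/1
a_1 = 2: 13/2
a_2 = 2: 32/5
a_3 = 12: 397/62
a_4 = 2: 826/129
a_5 = 2: 2049/320

2049/320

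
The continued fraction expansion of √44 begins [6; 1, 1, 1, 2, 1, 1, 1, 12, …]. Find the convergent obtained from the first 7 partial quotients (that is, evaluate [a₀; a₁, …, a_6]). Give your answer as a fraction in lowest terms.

Start with 1.
1 + 1/(1/1) = 1 + 1/1 = 2/1
2 + 1/(2/1) = 2 + 1/2 = 5/2
1 + 1/(5/2) = 1 + 2/5 = 7/5
1 + 1/(7/5) = 1 + 5/7 = 12/7
1 + 1/(12/7) = 1 + 7/12 = 19/12
6 + 1/(19/12) = 6 + 12/19 = 126/19

126/19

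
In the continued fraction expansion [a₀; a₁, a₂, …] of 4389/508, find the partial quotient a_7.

3

4389 ÷ 508 → quotient 8, remainder 325
508 ÷ 325 → quotient 1, remainder 183
325 ÷ 183 → quotient 1, remainder 142
183 ÷ 142 → quotient 1, remainder 41
142 ÷ 41 → quotient 3, remainder 19
41 ÷ 19 → quotient 2, remainder 3
19 ÷ 3 → quotient 6, remainder 1
3 ÷ 1 → quotient 3, remainder 0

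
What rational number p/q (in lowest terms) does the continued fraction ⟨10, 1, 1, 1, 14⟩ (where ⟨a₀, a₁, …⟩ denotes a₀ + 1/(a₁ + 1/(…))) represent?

469/44

a_0 = 10: 10/1
a_1 = 1: 11/1
a_2 = 1: 21/2
a_3 = 1: 32/3
a_4 = 14: 469/44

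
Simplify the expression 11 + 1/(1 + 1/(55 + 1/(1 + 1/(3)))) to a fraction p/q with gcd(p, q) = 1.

Start with 3.
1 + 1/(3/1) = 1 + 1/3 = 4/3
55 + 1/(4/3) = 55 + 3/4 = 223/4
1 + 1/(223/4) = 1 + 4/223 = 227/223
11 + 1/(227/223) = 11 + 223/227 = 2720/227

2720/227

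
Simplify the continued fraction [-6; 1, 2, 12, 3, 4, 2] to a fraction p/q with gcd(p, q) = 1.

Use the convergent recurrence hₖ = aₖ·hₖ₋₁ + hₖ₋₂ (and likewise for the denominators kₖ):
a_0 = -6: -6/1
a_1 = 1: -5/1
a_2 = 2: -16/3
a_3 = 12: -197/37
a_4 = 3: -607/114
a_5 = 4: -2625/493
a_6 = 2: -5857/1100

-5857/1100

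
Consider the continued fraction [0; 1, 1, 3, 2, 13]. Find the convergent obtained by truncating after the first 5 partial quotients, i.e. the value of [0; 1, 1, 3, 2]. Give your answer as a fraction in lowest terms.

9/16

a_0 = 0: 0/1
a_1 = 1: 1/1
a_2 = 1: 1/2
a_3 = 3: 4/7
a_4 = 2: 9/16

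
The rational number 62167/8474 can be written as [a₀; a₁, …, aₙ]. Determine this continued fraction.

Run the Euclidean algorithm, recording each quotient:
62167 ÷ 8474 → quotient 7, remainder 2849
8474 ÷ 2849 → quotient 2, remainder 2776
2849 ÷ 2776 → quotient 1, remainder 73
2776 ÷ 73 → quotient 38, remainder 2
73 ÷ 2 → quotient 36, remainder 1
2 ÷ 1 → quotient 2, remainder 0

[7; 2, 1, 38, 36, 2]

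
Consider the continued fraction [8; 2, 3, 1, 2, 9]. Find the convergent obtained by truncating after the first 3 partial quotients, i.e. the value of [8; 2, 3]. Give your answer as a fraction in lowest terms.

Start with 3.
2 + 1/(3/1) = 2 + 1/3 = 7/3
8 + 1/(7/3) = 8 + 3/7 = 59/7

59/7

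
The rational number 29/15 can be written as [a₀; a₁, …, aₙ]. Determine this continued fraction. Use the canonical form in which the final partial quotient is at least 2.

[1; 1, 14]

⌊29/15⌋ = 1, remainder 14
⌊15/14⌋ = 1, remainder 1
⌊14/1⌋ = 14, remainder 0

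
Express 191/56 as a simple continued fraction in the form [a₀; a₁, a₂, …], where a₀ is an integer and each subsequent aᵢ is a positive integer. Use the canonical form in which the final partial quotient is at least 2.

Apply division with remainder until the remainder is 0:
191 = 3·56 + 23, so a_0 = 3
56 = 2·23 + 10, so a_1 = 2
23 = 2·10 + 3, so a_2 = 2
10 = 3·3 + 1, so a_3 = 3
3 = 3·1 + 0, so a_4 = 3

[3; 2, 2, 3, 3]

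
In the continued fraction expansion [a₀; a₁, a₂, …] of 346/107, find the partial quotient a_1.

4

⌊346/107⌋ = 3, remainder 25
⌊107/25⌋ = 4, remainder 7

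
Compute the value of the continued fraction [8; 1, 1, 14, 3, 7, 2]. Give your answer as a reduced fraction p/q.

Start with 2.
7 + 1/(2/1) = 7 + 1/2 = 15/2
3 + 1/(15/2) = 3 + 2/15 = 47/15
14 + 1/(47/15) = 14 + 15/47 = 673/47
1 + 1/(673/47) = 1 + 47/673 = 720/673
1 + 1/(720/673) = 1 + 673/720 = 1393/720
8 + 1/(1393/720) = 8 + 720/1393 = 11864/1393

11864/1393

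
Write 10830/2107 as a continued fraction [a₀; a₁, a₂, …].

10830 ÷ 2107 → quotient 5, remainder 295
2107 ÷ 295 → quotient 7, remainder 42
295 ÷ 42 → quotient 7, remainder 1
42 ÷ 1 → quotient 42, remainder 0

[5; 7, 7, 42]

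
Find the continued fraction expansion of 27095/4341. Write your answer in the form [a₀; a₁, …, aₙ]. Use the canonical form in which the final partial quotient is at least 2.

[6; 4, 7, 4, 3, 1, 3, 2]

Run the Euclidean algorithm, recording each quotient:
⌊27095/4341⌋ = 6, remainder 1049
⌊4341/1049⌋ = 4, remainder 145
⌊1049/145⌋ = 7, remainder 34
⌊145/34⌋ = 4, remainder 9
⌊34/9⌋ = 3, remainder 7
⌊9/7⌋ = 1, remainder 2
⌊7/2⌋ = 3, remainder 1
⌊2/1⌋ = 2, remainder 0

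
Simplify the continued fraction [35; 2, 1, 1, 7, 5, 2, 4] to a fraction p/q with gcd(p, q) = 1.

67498/1907

Build up convergents one term at a time:
a_0 = 35: 35/1
a_1 = 2: 71/2
a_2 = 1: 106/3
a_3 = 1: 177/5
a_4 = 7: 1345/38
a_5 = 5: 6902/195
a_6 = 2: 15149/428
a_7 = 4: 67498/1907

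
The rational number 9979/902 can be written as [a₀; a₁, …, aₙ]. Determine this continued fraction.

Apply division with remainder until the remainder is 0:
9979 = 11·902 + 57, so a_0 = 11
902 = 15·57 + 47, so a_1 = 15
57 = 1·47 + 10, so a_2 = 1
47 = 4·10 + 7, so a_3 = 4
10 = 1·7 + 3, so a_4 = 1
7 = 2·3 + 1, so a_5 = 2
3 = 3·1 + 0, so a_6 = 3

[11; 15, 1, 4, 1, 2, 3]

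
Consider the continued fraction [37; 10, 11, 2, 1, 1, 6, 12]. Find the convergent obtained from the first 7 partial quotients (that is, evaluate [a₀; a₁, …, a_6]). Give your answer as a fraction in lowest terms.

140717/3793

Start with 6.
1 + 1/(6/1) = 1 + 1/6 = 7/6
1 + 1/(7/6) = 1 + 6/7 = 13/7
2 + 1/(13/7) = 2 + 7/13 = 33/13
11 + 1/(33/13) = 11 + 13/33 = 376/33
10 + 1/(376/33) = 10 + 33/376 = 3793/376
37 + 1/(3793/376) = 37 + 376/3793 = 140717/3793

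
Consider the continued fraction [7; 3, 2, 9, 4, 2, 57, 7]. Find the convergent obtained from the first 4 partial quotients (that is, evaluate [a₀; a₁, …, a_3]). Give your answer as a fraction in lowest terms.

Build up convergents one term at a time:
a_0 = 7: 7/1
a_1 = 3: 22/3
a_2 = 2: 51/7
a_3 = 9: 481/66

481/66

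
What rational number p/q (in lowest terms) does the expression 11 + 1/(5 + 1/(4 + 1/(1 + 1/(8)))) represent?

a_0 = 11: 11/1
a_1 = 5: 56/5
a_2 = 4: 235/21
a_3 = 1: 291/26
a_4 = 8: 2563/229

2563/229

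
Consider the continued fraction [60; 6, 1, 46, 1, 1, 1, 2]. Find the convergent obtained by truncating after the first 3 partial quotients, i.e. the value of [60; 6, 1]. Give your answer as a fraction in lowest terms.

a_0 = 60: 60/1
a_1 = 6: 361/6
a_2 = 1: 421/7

421/7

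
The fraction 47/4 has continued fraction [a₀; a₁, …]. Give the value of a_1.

1

Apply division with remainder until the remainder is 0:
47 ÷ 4 → quotient 11, remainder 3
4 ÷ 3 → quotient 1, remainder 1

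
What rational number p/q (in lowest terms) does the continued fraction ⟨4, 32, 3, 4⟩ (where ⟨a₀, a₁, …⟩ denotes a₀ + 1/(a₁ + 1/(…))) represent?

1693/420

a_0 = 4: 4/1
a_1 = 32: 129/32
a_2 = 3: 391/97
a_3 = 4: 1693/420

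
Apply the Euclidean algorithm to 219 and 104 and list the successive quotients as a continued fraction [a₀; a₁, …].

Run the Euclidean algorithm, recording each quotient:
219 = 2·104 + 11, so a_0 = 2
104 = 9·11 + 5, so a_1 = 9
11 = 2·5 + 1, so a_2 = 2
5 = 5·1 + 0, so a_3 = 5

[2; 9, 2, 5]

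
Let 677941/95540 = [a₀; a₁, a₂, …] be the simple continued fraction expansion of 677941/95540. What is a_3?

Apply division with remainder until the remainder is 0:
⌊677941/95540⌋ = 7, remainder 9161
⌊95540/9161⌋ = 10, remainder 3930
⌊9161/3930⌋ = 2, remainder 1301
⌊3930/1301⌋ = 3, remainder 27

3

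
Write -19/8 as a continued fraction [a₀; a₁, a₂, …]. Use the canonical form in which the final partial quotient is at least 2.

⌊-19/8⌋ = -3, remainder 5
⌊8/5⌋ = 1, remainder 3
⌊5/3⌋ = 1, remainder 2
⌊3/2⌋ = 1, remainder 1
⌊2/1⌋ = 2, remainder 0

[-3; 1, 1, 1, 2]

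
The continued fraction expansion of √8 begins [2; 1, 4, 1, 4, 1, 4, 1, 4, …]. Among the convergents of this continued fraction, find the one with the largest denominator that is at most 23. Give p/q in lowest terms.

List convergents until the denominator exceeds the bound:
a_0 = 2: 2/1  (≤ bound)
a_1 = 1: 3/1  (≤ bound)
a_2 = 4: 14/5  (≤ bound)
a_3 = 1: 17/6  (≤ bound)
a_4 = 4: 82/29  (> 23, stop)

17/6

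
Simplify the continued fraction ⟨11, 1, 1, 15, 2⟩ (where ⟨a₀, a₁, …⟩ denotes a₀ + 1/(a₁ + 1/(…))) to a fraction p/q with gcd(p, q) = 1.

Compute successive convergents:
a_0 = 11: 11/1
a_1 = 1: 12/1
a_2 = 1: 23/2
a_3 = 15: 357/31
a_4 = 2: 737/64

737/64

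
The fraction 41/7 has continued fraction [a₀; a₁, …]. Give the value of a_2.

6

41 = 5·7 + 6, so a_0 = 5
7 = 1·6 + 1, so a_1 = 1
6 = 6·1 + 0, so a_2 = 6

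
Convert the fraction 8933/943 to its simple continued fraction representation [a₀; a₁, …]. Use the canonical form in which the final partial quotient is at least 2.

8933 = 9·943 + 446, so a_0 = 9
943 = 2·446 + 51, so a_1 = 2
446 = 8·51 + 38, so a_2 = 8
51 = 1·38 + 13, so a_3 = 1
38 = 2·13 + 12, so a_4 = 2
13 = 1·12 + 1, so a_5 = 1
12 = 12·1 + 0, so a_6 = 12

[9; 2, 8, 1, 2, 1, 12]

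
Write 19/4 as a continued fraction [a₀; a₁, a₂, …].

[4; 1, 3]

⌊19/4⌋ = 4, remainder 3
⌊4/3⌋ = 1, remainder 1
⌊3/1⌋ = 3, remainder 0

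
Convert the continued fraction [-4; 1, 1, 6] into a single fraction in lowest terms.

a_0 = -4: -4/1
a_1 = 1: -3/1
a_2 = 1: -7/2
a_3 = 6: -45/13

-45/13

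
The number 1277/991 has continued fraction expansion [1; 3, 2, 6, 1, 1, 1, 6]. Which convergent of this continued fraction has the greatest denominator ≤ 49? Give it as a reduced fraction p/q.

a_0 = 1: 1/1  (≤ bound)
a_1 = 3: 4/3  (≤ bound)
a_2 = 2: 9/7  (≤ bound)
a_3 = 6: 58/45  (≤ bound)
a_4 = 1: 67/52  (> 49, stop)

58/45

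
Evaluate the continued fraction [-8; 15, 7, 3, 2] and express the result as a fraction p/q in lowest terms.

Start with 2.
3 + 1/(2/1) = 3 + 1/2 = 7/2
7 + 1/(7/2) = 7 + 2/7 = 51/7
15 + 1/(51/7) = 15 + 7/51 = 772/51
-8 + 1/(772/51) = -8 + 51/772 = -6125/772

-6125/772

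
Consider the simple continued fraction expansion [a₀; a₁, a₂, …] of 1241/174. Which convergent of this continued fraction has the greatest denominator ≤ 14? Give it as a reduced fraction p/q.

57/8

a_0 = 7: 7/1  (≤ bound)
a_1 = 7: 50/7  (≤ bound)
a_2 = 1: 57/8  (≤ bound)
a_3 = 1: 107/15  (> 14, stop)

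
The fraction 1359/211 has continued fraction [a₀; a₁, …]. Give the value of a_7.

3

1359 ÷ 211 → quotient 6, remainder 93
211 ÷ 93 → quotient 2, remainder 25
93 ÷ 25 → quotient 3, remainder 18
25 ÷ 18 → quotient 1, remainder 7
18 ÷ 7 → quotient 2, remainder 4
7 ÷ 4 → quotient 1, remainder 3
4 ÷ 3 → quotient 1, remainder 1
3 ÷ 1 → quotient 3, remainder 0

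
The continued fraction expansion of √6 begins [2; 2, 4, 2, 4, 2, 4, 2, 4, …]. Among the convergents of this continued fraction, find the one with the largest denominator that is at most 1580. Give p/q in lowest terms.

a_0 = 2: 2/1  (≤ bound)
a_1 = 2: 5/2  (≤ bound)
a_2 = 4: 22/9  (≤ bound)
a_3 = 2: 49/20  (≤ bound)
a_4 = 4: 218/89  (≤ bound)
a_5 = 2: 485/198  (≤ bound)
a_6 = 4: 2158/881  (≤ bound)
a_7 = 2: 4801/1960  (> 1580, stop)

2158/881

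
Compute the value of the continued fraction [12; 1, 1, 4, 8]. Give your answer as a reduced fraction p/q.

929/74

Start with 8.
4 + 1/(8/1) = 4 + 1/8 = 33/8
1 + 1/(33/8) = 1 + 8/33 = 41/33
1 + 1/(41/33) = 1 + 33/41 = 74/41
12 + 1/(74/41) = 12 + 41/74 = 929/74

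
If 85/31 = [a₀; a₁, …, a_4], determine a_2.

2

Run the Euclidean algorithm, recording each quotient:
85 = 2·31 + 23, so a_0 = 2
31 = 1·23 + 8, so a_1 = 1
23 = 2·8 + 7, so a_2 = 2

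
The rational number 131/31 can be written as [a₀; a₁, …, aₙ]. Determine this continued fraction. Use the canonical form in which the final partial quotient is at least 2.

131 = 4·31 + 7, so a_0 = 4
31 = 4·7 + 3, so a_1 = 4
7 = 2·3 + 1, so a_2 = 2
3 = 3·1 + 0, so a_3 = 3

[4; 4, 2, 3]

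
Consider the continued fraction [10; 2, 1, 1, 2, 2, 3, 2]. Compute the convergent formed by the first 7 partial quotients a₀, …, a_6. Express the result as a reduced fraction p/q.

1101/106

a_0 = 10: 10/1
a_1 = 2: 21/2
a_2 = 1: 31/3
a_3 = 1: 52/5
a_4 = 2: 135/13
a_5 = 2: 322/31
a_6 = 3: 1101/106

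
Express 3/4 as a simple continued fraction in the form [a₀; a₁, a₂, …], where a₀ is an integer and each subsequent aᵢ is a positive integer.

Repeatedly divide and take the remainder:
3 ÷ 4 → quotient 0, remainder 3
4 ÷ 3 → quotient 1, remainder 1
3 ÷ 1 → quotient 3, remainder 0

[0; 1, 3]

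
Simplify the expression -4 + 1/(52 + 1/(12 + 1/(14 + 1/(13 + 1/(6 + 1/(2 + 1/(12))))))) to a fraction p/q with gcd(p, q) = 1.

Start with 12.
2 + 1/(12/1) = 2 + 1/12 = 25/12
6 + 1/(25/12) = 6 + 12/25 = 162/25
13 + 1/(162/25) = 13 + 25/162 = 2131/162
14 + 1/(2131/162) = 14 + 162/2131 = 29996/2131
12 + 1/(29996/2131) = 12 + 2131/29996 = 362083/29996
52 + 1/(362083/29996) = 52 + 29996/362083 = 18858312/362083
-4 + 1/(18858312/362083) = -4 + 362083/18858312 = -75071165/18858312

-75071165/18858312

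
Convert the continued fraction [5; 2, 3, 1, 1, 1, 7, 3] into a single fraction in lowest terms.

3253/598

Build up convergents one term at a time:
a_0 = 5: 5/1
a_1 = 2: 11/2
a_2 = 3: 38/7
a_3 = 1: 49/9
a_4 = 1: 87/16
a_5 = 1: 136/25
a_6 = 7: 1039/191
a_7 = 3: 3253/598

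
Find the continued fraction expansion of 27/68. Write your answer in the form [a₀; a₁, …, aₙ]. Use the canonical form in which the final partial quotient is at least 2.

Run the Euclidean algorithm, recording each quotient:
27 ÷ 68 → quotient 0, remainder 27
68 ÷ 27 → quotient 2, remainder 14
27 ÷ 14 → quotient 1, remainder 13
14 ÷ 13 → quotient 1, remainder 1
13 ÷ 1 → quotient 13, remainder 0

[0; 2, 1, 1, 13]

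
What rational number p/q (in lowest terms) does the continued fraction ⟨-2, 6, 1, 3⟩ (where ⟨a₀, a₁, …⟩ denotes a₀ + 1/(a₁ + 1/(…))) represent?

-50/27

a_0 = -2: -2/1
a_1 = 6: -11/6
a_2 = 1: -13/7
a_3 = 3: -50/27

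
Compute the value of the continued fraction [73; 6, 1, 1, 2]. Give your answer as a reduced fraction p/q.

Use the convergent recurrence hₖ = aₖ·hₖ₋₁ + hₖ₋₂ (and likewise for the denominators kₖ):
a_0 = 73: 73/1
a_1 = 6: 439/6
a_2 = 1: 512/7
a_3 = 1: 951/13
a_4 = 2: 2414/33

2414/33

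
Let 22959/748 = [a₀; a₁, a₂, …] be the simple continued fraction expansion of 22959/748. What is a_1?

Apply division with remainder until the remainder is 0:
22959 ÷ 748 → quotient 30, remainder 519
748 ÷ 519 → quotient 1, remainder 229

1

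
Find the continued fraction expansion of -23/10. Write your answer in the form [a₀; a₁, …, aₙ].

[-3; 1, 2, 3]

-23 = -3·10 + 7, so a_0 = -3
10 = 1·7 + 3, so a_1 = 1
7 = 2·3 + 1, so a_2 = 2
3 = 3·1 + 0, so a_3 = 3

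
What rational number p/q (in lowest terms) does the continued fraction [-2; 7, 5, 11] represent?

a_0 = -2: -2/1
a_1 = 7: -13/7
a_2 = 5: -67/36
a_3 = 11: -750/403

-750/403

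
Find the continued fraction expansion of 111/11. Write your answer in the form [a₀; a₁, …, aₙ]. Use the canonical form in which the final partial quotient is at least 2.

111 = 10·11 + 1, so a_0 = 10
11 = 11·1 + 0, so a_1 = 11

[10; 11]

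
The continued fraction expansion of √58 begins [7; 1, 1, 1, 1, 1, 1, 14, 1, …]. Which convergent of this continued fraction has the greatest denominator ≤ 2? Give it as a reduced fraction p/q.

15/2

List convergents until the denominator exceeds the bound:
a_0 = 7: 7/1  (≤ bound)
a_1 = 1: 8/1  (≤ bound)
a_2 = 1: 15/2  (≤ bound)
a_3 = 1: 23/3  (> 2, stop)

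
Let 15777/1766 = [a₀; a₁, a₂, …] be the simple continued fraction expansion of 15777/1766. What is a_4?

15777 = 8·1766 + 1649, so a_0 = 8
1766 = 1·1649 + 117, so a_1 = 1
1649 = 14·117 + 11, so a_2 = 14
117 = 10·11 + 7, so a_3 = 10
11 = 1·7 + 4, so a_4 = 1

1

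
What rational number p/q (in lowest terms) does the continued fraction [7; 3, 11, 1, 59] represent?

16238/2217

Start with 59.
1 + 1/(59/1) = 1 + 1/59 = 60/59
11 + 1/(60/59) = 11 + 59/60 = 719/60
3 + 1/(719/60) = 3 + 60/719 = 2217/719
7 + 1/(2217/719) = 7 + 719/2217 = 16238/2217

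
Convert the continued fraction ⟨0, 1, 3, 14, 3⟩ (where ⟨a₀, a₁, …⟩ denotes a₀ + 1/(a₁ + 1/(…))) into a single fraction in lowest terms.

132/175

Starting at the tail and folding back:
Start with 3.
14 + 1/(3/1) = 14 + 1/3 = 43/3
3 + 1/(43/3) = 3 + 3/43 = 132/43
1 + 1/(132/43) = 1 + 43/132 = 175/132
0 + 1/(175/132) = 0 + 132/175 = 132/175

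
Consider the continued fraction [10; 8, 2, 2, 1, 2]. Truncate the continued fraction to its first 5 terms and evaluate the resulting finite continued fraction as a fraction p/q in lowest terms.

a_0 = 10: 10/1
a_1 = 8: 81/8
a_2 = 2: 172/17
a_3 = 2: 425/42
a_4 = 1: 597/59

597/59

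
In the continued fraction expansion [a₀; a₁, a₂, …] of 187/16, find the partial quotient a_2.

2

Apply division with remainder until the remainder is 0:
187 = 11·16 + 11, so a_0 = 11
16 = 1·11 + 5, so a_1 = 1
11 = 2·5 + 1, so a_2 = 2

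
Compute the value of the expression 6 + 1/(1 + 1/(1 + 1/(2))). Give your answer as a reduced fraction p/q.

33/5

Start with 2.
1 + 1/(2/1) = 1 + 1/2 = 3/2
1 + 1/(3/2) = 1 + 2/3 = 5/3
6 + 1/(5/3) = 6 + 3/5 = 33/5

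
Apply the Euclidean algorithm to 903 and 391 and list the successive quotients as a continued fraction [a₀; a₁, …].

903 ÷ 391 → quotient 2, remainder 121
391 ÷ 121 → quotient 3, remainder 28
121 ÷ 28 → quotient 4, remainder 9
28 ÷ 9 → quotient 3, remainder 1
9 ÷ 1 → quotient 9, remainder 0

[2; 3, 4, 3, 9]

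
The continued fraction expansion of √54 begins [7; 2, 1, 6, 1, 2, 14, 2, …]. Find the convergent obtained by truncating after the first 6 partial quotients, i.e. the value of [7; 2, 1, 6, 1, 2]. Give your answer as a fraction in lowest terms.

a_0 = 7: 7/1
a_1 = 2: 15/2
a_2 = 1: 22/3
a_3 = 6: 147/20
a_4 = 1: 169/23
a_5 = 2: 485/66

485/66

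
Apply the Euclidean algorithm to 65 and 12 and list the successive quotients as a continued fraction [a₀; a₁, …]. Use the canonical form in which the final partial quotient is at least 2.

Repeatedly divide and take the remainder:
65 = 5·12 + 5, so a_0 = 5
12 = 2·5 + 2, so a_1 = 2
5 = 2·2 + 1, so a_2 = 2
2 = 2·1 + 0, so a_3 = 2

[5; 2, 2, 2]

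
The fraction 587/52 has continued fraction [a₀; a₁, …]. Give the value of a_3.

587 = 11·52 + 15, so a_0 = 11
52 = 3·15 + 7, so a_1 = 3
15 = 2·7 + 1, so a_2 = 2
7 = 7·1 + 0, so a_3 = 7

7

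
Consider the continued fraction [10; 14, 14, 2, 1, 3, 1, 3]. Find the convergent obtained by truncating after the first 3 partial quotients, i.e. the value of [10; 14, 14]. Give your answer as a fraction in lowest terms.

Start with 14.
14 + 1/(14/1) = 14 + 1/14 = 197/14
10 + 1/(197/14) = 10 + 14/197 = 1984/197

1984/197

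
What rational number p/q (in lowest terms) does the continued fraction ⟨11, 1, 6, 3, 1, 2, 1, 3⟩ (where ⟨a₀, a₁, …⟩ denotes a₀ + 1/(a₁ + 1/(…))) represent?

4828/407

Start with 3.
1 + 1/(3/1) = 1 + 1/3 = 4/3
2 + 1/(4/3) = 2 + 3/4 = 11/4
1 + 1/(11/4) = 1 + 4/11 = 15/11
3 + 1/(15/11) = 3 + 11/15 = 56/15
6 + 1/(56/15) = 6 + 15/56 = 351/56
1 + 1/(351/56) = 1 + 56/351 = 407/351
11 + 1/(407/351) = 11 + 351/407 = 4828/407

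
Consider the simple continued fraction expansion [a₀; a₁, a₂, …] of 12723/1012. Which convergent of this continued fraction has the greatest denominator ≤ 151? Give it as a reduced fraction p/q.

a_0 = 12: 12/1  (≤ bound)
a_1 = 1: 13/1  (≤ bound)
a_2 = 1: 25/2  (≤ bound)
a_3 = 2: 63/5  (≤ bound)
a_4 = 1: 88/7  (≤ bound)
a_5 = 28: 2527/201  (> 151, stop)

88/7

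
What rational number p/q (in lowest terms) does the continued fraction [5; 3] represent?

16/3

Start with 3.
5 + 1/(3/1) = 5 + 1/3 = 16/3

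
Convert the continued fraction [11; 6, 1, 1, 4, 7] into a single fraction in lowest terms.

4751/426

Start with 7.
4 + 1/(7/1) = 4 + 1/7 = 29/7
1 + 1/(29/7) = 1 + 7/29 = 36/29
1 + 1/(36/29) = 1 + 29/36 = 65/36
6 + 1/(65/36) = 6 + 36/65 = 426/65
11 + 1/(426/65) = 11 + 65/426 = 4751/426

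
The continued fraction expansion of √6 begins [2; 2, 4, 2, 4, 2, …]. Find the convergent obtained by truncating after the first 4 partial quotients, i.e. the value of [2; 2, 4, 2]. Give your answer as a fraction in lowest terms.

Compute successive convergents:
a_0 = 2: 2/1
a_1 = 2: 5/2
a_2 = 4: 22/9
a_3 = 2: 49/20

49/20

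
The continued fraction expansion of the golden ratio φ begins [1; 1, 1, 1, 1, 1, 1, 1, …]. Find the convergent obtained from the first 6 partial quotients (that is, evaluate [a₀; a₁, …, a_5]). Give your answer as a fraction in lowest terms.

a_0 = 1: 1/1
a_1 = 1: 2/1
a_2 = 1: 3/2
a_3 = 1: 5/3
a_4 = 1: 8/5
a_5 = 1: 13/8

13/8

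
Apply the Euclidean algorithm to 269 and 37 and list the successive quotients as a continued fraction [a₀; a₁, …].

[7; 3, 1, 2, 3]

269 ÷ 37 → quotient 7, remainder 10
37 ÷ 10 → quotient 3, remainder 7
10 ÷ 7 → quotient 1, remainder 3
7 ÷ 3 → quotient 2, remainder 1
3 ÷ 1 → quotient 3, remainder 0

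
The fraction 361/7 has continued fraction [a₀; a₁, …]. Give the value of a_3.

3

Repeatedly divide and take the remainder:
⌊361/7⌋ = 51, remainder 4
⌊7/4⌋ = 1, remainder 3
⌊4/3⌋ = 1, remainder 1
⌊3/1⌋ = 3, remainder 0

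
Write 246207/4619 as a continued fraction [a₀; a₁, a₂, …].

246207 = 53·4619 + 1400, so a_0 = 53
4619 = 3·1400 + 419, so a_1 = 3
1400 = 3·419 + 143, so a_2 = 3
419 = 2·143 + 133, so a_3 = 2
143 = 1·133 + 10, so a_4 = 1
133 = 13·10 + 3, so a_5 = 13
10 = 3·3 + 1, so a_6 = 3
3 = 3·1 + 0, so a_7 = 3

[53; 3, 3, 2, 1, 13, 3, 3]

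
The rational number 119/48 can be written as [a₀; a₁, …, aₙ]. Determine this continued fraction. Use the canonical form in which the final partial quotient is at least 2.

[2; 2, 11, 2]

119 ÷ 48 → quotient 2, remainder 23
48 ÷ 23 → quotient 2, remainder 2
23 ÷ 2 → quotient 11, remainder 1
2 ÷ 1 → quotient 2, remainder 0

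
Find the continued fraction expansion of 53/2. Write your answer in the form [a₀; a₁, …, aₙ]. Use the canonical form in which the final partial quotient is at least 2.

53 ÷ 2 → quotient 26, remainder 1
2 ÷ 1 → quotient 2, remainder 0

[26; 2]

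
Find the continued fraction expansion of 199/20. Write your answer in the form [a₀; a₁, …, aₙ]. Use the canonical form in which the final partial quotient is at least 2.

[9; 1, 19]

199 ÷ 20 → quotient 9, remainder 19
20 ÷ 19 → quotient 1, remainder 1
19 ÷ 1 → quotient 19, remainder 0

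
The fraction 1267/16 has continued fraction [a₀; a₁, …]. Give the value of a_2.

3

1267 = 79·16 + 3, so a_0 = 79
16 = 5·3 + 1, so a_1 = 5
3 = 3·1 + 0, so a_2 = 3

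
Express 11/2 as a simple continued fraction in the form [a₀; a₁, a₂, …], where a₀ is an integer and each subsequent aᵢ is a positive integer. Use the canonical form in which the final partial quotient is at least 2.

11 = 5·2 + 1, so a_0 = 5
2 = 2·1 + 0, so a_1 = 2

[5; 2]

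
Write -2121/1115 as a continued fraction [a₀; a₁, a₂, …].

[-2; 10, 4, 2, 1, 3, 2]

Run the Euclidean algorithm, recording each quotient:
⌊-2121/1115⌋ = -2, remainder 109
⌊1115/109⌋ = 10, remainder 25
⌊109/25⌋ = 4, remainder 9
⌊25/9⌋ = 2, remainder 7
⌊9/7⌋ = 1, remainder 2
⌊7/2⌋ = 3, remainder 1
⌊2/1⌋ = 2, remainder 0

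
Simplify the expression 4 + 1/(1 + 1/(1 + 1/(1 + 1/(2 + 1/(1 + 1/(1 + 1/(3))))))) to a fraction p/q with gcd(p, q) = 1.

Build up convergents one term at a time:
a_0 = 4: 4/1
a_1 = 1: 5/1
a_2 = 1: 9/2
a_3 = 1: 14/3
a_4 = 2: 37/8
a_5 = 1: 51/11
a_6 = 1: 88/19
a_7 = 3: 315/68

315/68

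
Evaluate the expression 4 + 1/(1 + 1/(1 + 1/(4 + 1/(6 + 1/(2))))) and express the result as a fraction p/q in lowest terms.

551/121

Collapse the nested fraction from the inside out:
Start with 2.
6 + 1/(2/1) = 6 + 1/2 = 13/2
4 + 1/(13/2) = 4 + 2/13 = 54/13
1 + 1/(54/13) = 1 + 13/54 = 67/54
1 + 1/(67/54) = 1 + 54/67 = 121/67
4 + 1/(121/67) = 4 + 67/121 = 551/121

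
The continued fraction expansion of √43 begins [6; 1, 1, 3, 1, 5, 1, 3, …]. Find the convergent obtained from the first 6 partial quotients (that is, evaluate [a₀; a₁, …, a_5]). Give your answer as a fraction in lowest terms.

341/52

Start with 5.
1 + 1/(5/1) = 1 + 1/5 = 6/5
3 + 1/(6/5) = 3 + 5/6 = 23/6
1 + 1/(23/6) = 1 + 6/23 = 29/23
1 + 1/(29/23) = 1 + 23/29 = 52/29
6 + 1/(52/29) = 6 + 29/52 = 341/52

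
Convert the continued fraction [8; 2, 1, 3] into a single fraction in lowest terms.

a_0 = 8: 8/1
a_1 = 2: 17/2
a_2 = 1: 25/3
a_3 = 3: 92/11

92/11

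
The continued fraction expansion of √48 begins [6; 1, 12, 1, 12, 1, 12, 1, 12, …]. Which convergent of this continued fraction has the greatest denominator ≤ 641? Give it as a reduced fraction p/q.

a_0 = 6: 6/1  (≤ bound)
a_1 = 1: 7/1  (≤ bound)
a_2 = 12: 90/13  (≤ bound)
a_3 = 1: 97/14  (≤ bound)
a_4 = 12: 1254/181  (≤ bound)
a_5 = 1: 1351/195  (≤ bound)
a_6 = 12: 17466/2521  (> 641, stop)

1351/195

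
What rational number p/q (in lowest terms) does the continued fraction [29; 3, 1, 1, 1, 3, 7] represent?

8519/291

Start with 7.
3 + 1/(7/1) = 3 + 1/7 = 22/7
1 + 1/(22/7) = 1 + 7/22 = 29/22
1 + 1/(29/22) = 1 + 22/29 = 51/29
1 + 1/(51/29) = 1 + 29/51 = 80/51
3 + 1/(80/51) = 3 + 51/80 = 291/80
29 + 1/(291/80) = 29 + 80/291 = 8519/291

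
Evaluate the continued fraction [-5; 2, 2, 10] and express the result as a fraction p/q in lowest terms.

-239/52

a_0 = -5: -5/1
a_1 = 2: -9/2
a_2 = 2: -23/5
a_3 = 10: -239/52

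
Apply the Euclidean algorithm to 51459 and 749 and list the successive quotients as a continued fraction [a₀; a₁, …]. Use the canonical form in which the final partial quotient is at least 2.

⌊51459/749⌋ = 68, remainder 527
⌊749/527⌋ = 1, remainder 222
⌊527/222⌋ = 2, remainder 83
⌊222/83⌋ = 2, remainder 56
⌊83/56⌋ = 1, remainder 27
⌊56/27⌋ = 2, remainder 2
⌊27/2⌋ = 13, remainder 1
⌊2/1⌋ = 2, remainder 0

[68; 1, 2, 2, 1, 2, 13, 2]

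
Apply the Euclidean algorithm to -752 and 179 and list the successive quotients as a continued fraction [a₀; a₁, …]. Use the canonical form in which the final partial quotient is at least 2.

[-5; 1, 3, 1, 35]

-752 ÷ 179 → quotient -5, remainder 143
179 ÷ 143 → quotient 1, remainder 36
143 ÷ 36 → quotient 3, remainder 35
36 ÷ 35 → quotient 1, remainder 1
35 ÷ 1 → quotient 35, remainder 0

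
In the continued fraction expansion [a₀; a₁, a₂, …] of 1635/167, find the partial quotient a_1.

1

Apply division with remainder until the remainder is 0:
⌊1635/167⌋ = 9, remainder 132
⌊167/132⌋ = 1, remainder 35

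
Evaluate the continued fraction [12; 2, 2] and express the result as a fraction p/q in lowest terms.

62/5

Build up convergents one term at a time:
a_0 = 12: 12/1
a_1 = 2: 25/2
a_2 = 2: 62/5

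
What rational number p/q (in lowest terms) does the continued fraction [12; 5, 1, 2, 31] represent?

6490/533

Start with 31.
2 + 1/(31/1) = 2 + 1/31 = 63/31
1 + 1/(63/31) = 1 + 31/63 = 94/63
5 + 1/(94/63) = 5 + 63/94 = 533/94
12 + 1/(533/94) = 12 + 94/533 = 6490/533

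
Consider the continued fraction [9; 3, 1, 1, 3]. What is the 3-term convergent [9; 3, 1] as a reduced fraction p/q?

37/4

Collapse the nested fraction from the inside out:
Start with 1.
3 + 1/(1/1) = 3 + 1/1 = 4/1
9 + 1/(4/1) = 9 + 1/4 = 37/4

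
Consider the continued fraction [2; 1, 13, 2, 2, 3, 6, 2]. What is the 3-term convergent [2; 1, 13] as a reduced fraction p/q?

41/14

a_0 = 2: 2/1
a_1 = 1: 3/1
a_2 = 13: 41/14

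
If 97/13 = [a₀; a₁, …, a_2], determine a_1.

2

97 = 7·13 + 6, so a_0 = 7
13 = 2·6 + 1, so a_1 = 2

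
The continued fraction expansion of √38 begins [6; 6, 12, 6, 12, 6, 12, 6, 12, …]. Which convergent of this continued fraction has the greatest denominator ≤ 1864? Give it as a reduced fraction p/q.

a_0 = 6: 6/1  (≤ bound)
a_1 = 6: 37/6  (≤ bound)
a_2 = 12: 450/73  (≤ bound)
a_3 = 6: 2737/444  (≤ bound)
a_4 = 12: 33294/5401  (> 1864, stop)

2737/444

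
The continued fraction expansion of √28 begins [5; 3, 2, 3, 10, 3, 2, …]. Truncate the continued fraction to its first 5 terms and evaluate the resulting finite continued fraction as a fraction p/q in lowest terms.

1307/247

Work from the innermost term outward:
Start with 10.
3 + 1/(10/1) = 3 + 1/10 = 31/10
2 + 1/(31/10) = 2 + 10/31 = 72/31
3 + 1/(72/31) = 3 + 31/72 = 247/72
5 + 1/(247/72) = 5 + 72/247 = 1307/247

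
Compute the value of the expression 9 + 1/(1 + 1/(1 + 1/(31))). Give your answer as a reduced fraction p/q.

599/63

Start with 31.
1 + 1/(31/1) = 1 + 1/31 = 32/31
1 + 1/(32/31) = 1 + 31/32 = 63/32
9 + 1/(63/32) = 9 + 32/63 = 599/63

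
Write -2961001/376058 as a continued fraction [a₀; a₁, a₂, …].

⌊-2961001/376058⌋ = -8, remainder 47463
⌊376058/47463⌋ = 7, remainder 43817
⌊47463/43817⌋ = 1, remainder 3646
⌊43817/3646⌋ = 12, remainder 65
⌊3646/65⌋ = 56, remainder 6
⌊65/6⌋ = 10, remainder 5
⌊6/5⌋ = 1, remainder 1
⌊5/1⌋ = 5, remainder 0

[-8; 7, 1, 12, 56, 10, 1, 5]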